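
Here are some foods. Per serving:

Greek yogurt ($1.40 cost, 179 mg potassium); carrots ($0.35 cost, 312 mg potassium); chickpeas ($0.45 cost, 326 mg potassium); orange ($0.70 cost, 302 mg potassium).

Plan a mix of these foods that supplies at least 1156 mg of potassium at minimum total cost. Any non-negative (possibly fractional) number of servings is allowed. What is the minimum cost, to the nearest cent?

Cost per mg of potassium: carrots $0.0011, chickpeas $0.0014, orange $0.0023, Greek yogurt $0.0078.
With no serving limits, use only carrots: 1156 mg / 312 mg = 3.705 servings × $0.35 = $1.30.

$1.30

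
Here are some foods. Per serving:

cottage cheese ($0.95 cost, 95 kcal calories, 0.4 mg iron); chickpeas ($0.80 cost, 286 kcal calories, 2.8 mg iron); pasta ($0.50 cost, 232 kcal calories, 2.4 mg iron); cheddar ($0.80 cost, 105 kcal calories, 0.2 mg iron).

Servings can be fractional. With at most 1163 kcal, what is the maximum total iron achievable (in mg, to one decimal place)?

Iron per kcal: pasta 0.01034, chickpeas 0.00979, cottage cheese 0.004211, cheddar 0.001905.
With no serving limits, spend the whole calories allowance on pasta: 1163 kcal / 232 kcal × 2.4 mg = 12.0 mg.

12.0 mg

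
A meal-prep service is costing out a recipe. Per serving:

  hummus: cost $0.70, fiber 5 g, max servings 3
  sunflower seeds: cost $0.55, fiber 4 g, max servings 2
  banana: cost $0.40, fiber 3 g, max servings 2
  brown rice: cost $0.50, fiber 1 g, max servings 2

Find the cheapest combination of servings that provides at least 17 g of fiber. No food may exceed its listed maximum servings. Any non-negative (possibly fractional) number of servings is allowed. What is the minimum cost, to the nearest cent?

$2.32

Cost per g of fiber: banana $0.1333, sunflower seeds $0.1375, hummus $0.1400, brown rice $0.5000.
Take 2 servings of banana: +6.0 g fiber for $0.80 (total $0.80, still need 11.0 g).
Take 2 servings of sunflower seeds: +8.0 g fiber for $1.10 (total $1.90, still need 3.0 g).
Take 0.6 servings of hummus: +3.0 g fiber for $0.42 (total $2.32, still need 0.0 g).
Greedy by cheapest-per-g is optimal for a single linear constraint, so the minimum cost is $2.32.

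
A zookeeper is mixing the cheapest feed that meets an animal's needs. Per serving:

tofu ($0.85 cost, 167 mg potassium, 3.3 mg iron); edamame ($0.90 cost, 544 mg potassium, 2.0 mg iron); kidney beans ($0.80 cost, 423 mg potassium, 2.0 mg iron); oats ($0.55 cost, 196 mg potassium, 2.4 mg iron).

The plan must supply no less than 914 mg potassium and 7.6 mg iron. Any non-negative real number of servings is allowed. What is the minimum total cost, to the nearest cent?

$2.08

tofu only: max(914/167, 7.6/3.3) = 5.473 servings → $4.65.
edamame only: max(914/544, 7.6/2.0) = 3.8 servings → $3.42.
kidney beans only: max(914/423, 7.6/2.0) = 3.8 servings → $3.04.
oats only: max(914/196, 7.6/2.4) = 4.663 servings → $2.56.
tofu + edamame with both tight: 1.578 servings and 1.196 servings → $2.42.
tofu + kidney beans with both tight: 1.306 servings and 1.645 servings → $2.43.
tofu + oats: the both-tight solution has a negative serving — not a feasible corner.
edamame + kidney beans with both targets exact would need a negative amount; discard.
edamame + oats with both tight: 0.7706 servings and 2.525 servings → $2.08.
kidney beans + oats with both tight: 1.13 servings and 2.225 servings → $2.13.
So the least-cost plan costs $2.08.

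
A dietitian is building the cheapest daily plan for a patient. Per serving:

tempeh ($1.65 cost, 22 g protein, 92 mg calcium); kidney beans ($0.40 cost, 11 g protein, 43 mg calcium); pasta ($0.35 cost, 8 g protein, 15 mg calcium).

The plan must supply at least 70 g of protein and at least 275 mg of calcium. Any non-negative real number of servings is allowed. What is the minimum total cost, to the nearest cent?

With two linear requirements the optimum uses one or two foods; enumerate the corners.
tempeh only: max(70/22, 275/92) = 3.182 servings → $5.25.
kidney beans only: max(70/11, 275/43) = 6.395 servings → $2.56.
pasta only: max(70/8, 275/15) = 18.33 servings → $6.42.
tempeh + kidney beans with both tight: 0.2273 servings and 5.909 servings → $2.74.
tempeh + pasta with both tight: 2.833 servings and 0.9606 servings → $5.01.
kidney beans + pasta: intersection lies outside the first quadrant.
The minimum over all feasible corners is $2.56.

$2.56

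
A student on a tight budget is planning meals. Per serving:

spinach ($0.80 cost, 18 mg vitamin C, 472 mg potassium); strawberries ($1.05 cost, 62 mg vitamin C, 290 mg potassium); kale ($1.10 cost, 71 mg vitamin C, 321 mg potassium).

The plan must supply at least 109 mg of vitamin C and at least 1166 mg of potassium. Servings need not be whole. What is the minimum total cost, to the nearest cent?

$2.59

At the optimum either one food covers both requirements or two foods hit both targets exactly; no other combination can be cheaper.
spinach only: max(109/18, 1166/472) = 6.056 servings → $4.84.
strawberries only: max(109/62, 1166/290) = 4.021 servings → $4.22.
kale only: max(109/71, 1166/321) = 3.632 servings → $4.00.
spinach + strawberries with both tight: 1.692 servings and 1.267 servings → $2.68.
spinach + kale with both tight: 1.723 servings and 1.098 servings → $2.59.
strawberries + kale: the both-tight solution has a negative serving — not a feasible corner.
So the least-cost plan costs $2.59.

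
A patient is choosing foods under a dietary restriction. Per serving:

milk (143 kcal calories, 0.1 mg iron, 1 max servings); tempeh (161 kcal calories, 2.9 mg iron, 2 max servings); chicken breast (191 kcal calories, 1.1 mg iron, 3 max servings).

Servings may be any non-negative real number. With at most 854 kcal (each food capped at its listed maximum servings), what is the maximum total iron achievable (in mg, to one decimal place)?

8.9 mg

Iron per kcal: tempeh 0.01801, chicken breast 0.005759, milk 0.0006993.
Take 2 servings of tempeh: uses 322 kcal, +5.8 mg iron (running total 5.8 mg).
Take 2.785 servings of chicken breast: uses 532 kcal, +3.1 mg iron (running total 8.9 mg).
Filling greedily by iron-per-kcal is optimal for one linear limit, giving 8.9 mg.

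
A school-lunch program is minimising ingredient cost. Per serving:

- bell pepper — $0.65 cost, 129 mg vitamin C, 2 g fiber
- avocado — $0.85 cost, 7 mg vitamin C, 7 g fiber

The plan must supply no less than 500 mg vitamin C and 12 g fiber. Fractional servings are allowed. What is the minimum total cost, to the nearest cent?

Minimising a linear cost over {vitamin C ≥ 500, fiber ≥ 12, servings ≥ 0} — the optimum is at a vertex, using one or two foods.
bell pepper only: max(500/129, 12/2) = 6 servings → $3.90.
avocado only: max(500/7, 12/7) = 71.43 servings → $60.71.
bell pepper + avocado with both tight: 3.843 servings and 0.6164 servings → $3.02.
Cheapest feasible corner: $3.02.

$3.02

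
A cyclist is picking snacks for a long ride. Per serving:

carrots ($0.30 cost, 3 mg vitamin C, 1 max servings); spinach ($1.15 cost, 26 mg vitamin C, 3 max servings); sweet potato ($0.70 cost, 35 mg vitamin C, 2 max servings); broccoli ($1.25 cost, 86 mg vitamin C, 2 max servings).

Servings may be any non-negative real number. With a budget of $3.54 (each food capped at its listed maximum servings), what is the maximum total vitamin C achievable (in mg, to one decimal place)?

Vitamin C per dollar: broccoli 68.8, sweet potato 50, spinach 22.61, carrots 10.
Take 2 servings of broccoli: spends $2.50, +172.0 mg vitamin C (running total 172.0 mg).
Take 1.486 servings of sweet potato: spends $1.04, +52.0 mg vitamin C (running total 224.0 mg).
Filling greedily by vitamin C-per-dollar is optimal for one linear limit, giving 224.0 mg.

224.0 mg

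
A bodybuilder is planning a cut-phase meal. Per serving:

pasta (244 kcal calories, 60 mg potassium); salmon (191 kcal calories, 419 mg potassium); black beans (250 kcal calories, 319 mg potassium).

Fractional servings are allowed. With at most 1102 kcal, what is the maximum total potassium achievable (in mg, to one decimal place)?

Potassium per kcal: salmon 2.194, black beans 1.276, pasta 0.2459.
With no serving limits, spend the whole calories allowance on salmon: 1102 kcal / 191 kcal × 419 mg = 2417.5 mg.

2417.5 mg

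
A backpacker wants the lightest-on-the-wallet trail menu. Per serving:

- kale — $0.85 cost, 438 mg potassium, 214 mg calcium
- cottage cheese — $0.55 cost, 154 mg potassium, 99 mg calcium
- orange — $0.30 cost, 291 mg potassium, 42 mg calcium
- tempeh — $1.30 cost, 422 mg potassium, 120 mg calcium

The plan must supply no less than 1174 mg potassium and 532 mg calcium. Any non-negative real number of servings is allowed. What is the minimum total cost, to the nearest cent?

With two linear requirements the optimum uses one or two foods; enumerate the corners.
kale only: max(1174/438, 532/214) = 2.68 servings → $2.28.
cottage cheese only: max(1174/154, 532/99) = 7.623 servings → $4.19.
orange only: max(1174/291, 532/42) = 12.67 servings → $3.80.
tempeh only: max(1174/422, 532/120) = 4.433 servings → $5.76.
kale + cottage cheese: the both-tight solution has a negative serving — not a feasible corner.
kale + orange with both tight: 2.404 servings and 0.4152 servings → $2.17.
kale + tempeh with both tight: 2.215 servings and 0.4827 servings → $2.51.
cottage cheese + orange with both tight: 4.722 servings and 1.535 servings → $3.06.
cottage cheese + tempeh with both tight: 3.589 servings and 1.472 servings → $3.89.
orange + tempeh with both targets exact would need a negative amount; discard.
So the least-cost plan costs $2.17.

$2.17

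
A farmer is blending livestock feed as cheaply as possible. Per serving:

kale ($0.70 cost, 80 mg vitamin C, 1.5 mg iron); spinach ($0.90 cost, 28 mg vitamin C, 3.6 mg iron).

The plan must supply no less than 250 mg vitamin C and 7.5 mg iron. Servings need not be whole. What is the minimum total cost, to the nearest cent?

$2.79

For a min-cost LP with two ≥-constraints, a basic feasible solution has at most two positive variables.
kale only: max(250/80, 7.5/1.5) = 5 servings → $3.50.
spinach only: max(250/28, 7.5/3.6) = 8.929 servings → $8.04.
kale + spinach with both tight: 2.805 servings and 0.9146 servings → $2.79.
Cheapest feasible corner: $2.79.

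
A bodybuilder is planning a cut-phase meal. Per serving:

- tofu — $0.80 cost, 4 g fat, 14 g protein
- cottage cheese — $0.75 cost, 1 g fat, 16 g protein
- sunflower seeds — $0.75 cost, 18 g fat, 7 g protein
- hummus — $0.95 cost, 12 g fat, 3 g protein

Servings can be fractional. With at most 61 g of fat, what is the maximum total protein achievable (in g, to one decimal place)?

976.0 g

Protein per g fat: cottage cheese 16, tofu 3.5, sunflower seeds 0.3889, hummus 0.25.
With no serving limits, spend the whole fat allowance on cottage cheese: 61 g / 1 g × 16 g = 976.0 g.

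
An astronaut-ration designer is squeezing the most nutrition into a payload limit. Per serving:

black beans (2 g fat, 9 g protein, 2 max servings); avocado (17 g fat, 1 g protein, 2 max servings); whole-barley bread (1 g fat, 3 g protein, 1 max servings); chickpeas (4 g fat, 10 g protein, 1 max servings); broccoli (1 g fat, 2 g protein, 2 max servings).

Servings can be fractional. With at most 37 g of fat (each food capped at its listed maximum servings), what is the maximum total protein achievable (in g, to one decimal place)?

Protein per g fat: black beans 4.5, whole-barley bread 3, chickpeas 2.5, broccoli 2, avocado 0.05882.
Take 2 servings of black beans: uses 4 g fat, +18.0 g protein (running total 18.0 g).
Take 1 serving of whole-barley bread: uses 1 g fat, +3.0 g protein (running total 21.0 g).
Take 1 serving of chickpeas: uses 4 g fat, +10.0 g protein (running total 31.0 g).
Take 2 servings of broccoli: uses 2 g fat, +4.0 g protein (running total 35.0 g).
Take 1.529 servings of avocado: uses 26 g fat, +1.5 g protein (running total 36.5 g).
Filling greedily by protein-per-g fat is optimal for one linear limit, giving 36.5 g.

36.5 g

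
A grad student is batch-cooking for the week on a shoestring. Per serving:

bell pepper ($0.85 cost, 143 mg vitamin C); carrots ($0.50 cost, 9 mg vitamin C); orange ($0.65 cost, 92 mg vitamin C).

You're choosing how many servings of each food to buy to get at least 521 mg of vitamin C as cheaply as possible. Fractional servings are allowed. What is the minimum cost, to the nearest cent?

$3.10

Cost per mg of vitamin C: bell pepper $0.0059, orange $0.0071, carrots $0.0556.
With no serving limits, use only bell pepper: 521 mg / 143 mg = 3.643 servings × $0.85 = $3.10.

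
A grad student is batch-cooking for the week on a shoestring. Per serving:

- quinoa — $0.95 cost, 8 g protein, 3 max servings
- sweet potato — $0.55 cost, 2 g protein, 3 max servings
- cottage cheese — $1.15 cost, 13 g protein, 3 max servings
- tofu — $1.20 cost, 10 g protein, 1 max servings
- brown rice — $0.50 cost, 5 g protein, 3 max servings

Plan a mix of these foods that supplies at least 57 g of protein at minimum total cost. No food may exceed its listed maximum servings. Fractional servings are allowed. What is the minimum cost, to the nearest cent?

Cost per g of protein: cottage cheese $0.0885, brown rice $0.1000, quinoa $0.1187, tofu $0.1200, sweet potato $0.2750.
Take 3 servings of cottage cheese: +39.0 g protein for $3.45 (total $3.45, still need 18.0 g).
Take 3 servings of brown rice: +15.0 g protein for $1.50 (total $4.95, still need 3.0 g).
Take 0.375 servings of quinoa: +3.0 g protein for $0.36 (total $5.31, still need 0.0 g).
Filling from the cheapest source first is optimal under one linear minimum: $5.31.

$5.31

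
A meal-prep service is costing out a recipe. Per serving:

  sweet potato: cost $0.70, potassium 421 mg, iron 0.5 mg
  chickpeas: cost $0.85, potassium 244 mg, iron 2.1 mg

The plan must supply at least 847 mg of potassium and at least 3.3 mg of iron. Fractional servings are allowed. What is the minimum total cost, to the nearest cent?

$1.97

The cheapest plan sits at a corner of the feasible region — with two constraints it uses at most two foods.
sweet potato only: max(847/421, 3.3/0.5) = 6.6 servings → $4.62.
chickpeas only: max(847/244, 3.3/2.1) = 3.471 servings → $2.95.
sweet potato + chickpeas with both tight: 1.277 servings and 1.267 servings → $1.97.
So the least-cost plan costs $1.97.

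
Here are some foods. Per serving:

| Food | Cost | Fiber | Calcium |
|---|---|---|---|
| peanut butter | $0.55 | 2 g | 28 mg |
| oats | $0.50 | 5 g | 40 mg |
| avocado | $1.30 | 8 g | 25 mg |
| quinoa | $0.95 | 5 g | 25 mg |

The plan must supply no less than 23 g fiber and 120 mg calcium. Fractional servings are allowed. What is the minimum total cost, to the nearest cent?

$2.30

This is a tiny linear program; its minimum lies at a vertex of the feasible set. List the vertices and price them.
peanut butter only: max(23/2, 120/28) = 11.5 servings → $6.33.
oats only: max(23/5, 120/40) = 4.6 servings → $2.30.
avocado only: max(23/8, 120/25) = 4.8 servings → $6.24.
quinoa only: max(23/5, 120/25) = 4.8 servings → $4.56.
peanut butter + oats: intersection lies outside the first quadrant.
peanut butter + avocado with both tight: 2.213 servings and 2.322 servings → $4.24.
peanut butter + quinoa with both tight: 0.2778 servings and 4.489 servings → $4.42.
oats + avocado with both tight: 1.974 servings and 1.641 servings → $3.12.
oats + quinoa with both tight: 0.3333 servings and 4.267 servings → $4.22.
avocado + quinoa: intersection lies outside the first quadrant.
Cheapest feasible corner: $2.30.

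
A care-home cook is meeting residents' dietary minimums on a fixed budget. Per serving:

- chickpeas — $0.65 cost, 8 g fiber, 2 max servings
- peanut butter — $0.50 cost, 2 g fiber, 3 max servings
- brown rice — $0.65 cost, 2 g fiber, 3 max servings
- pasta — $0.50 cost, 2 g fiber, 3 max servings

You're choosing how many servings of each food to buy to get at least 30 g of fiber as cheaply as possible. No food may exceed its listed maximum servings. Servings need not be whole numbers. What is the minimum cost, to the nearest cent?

Cost per g of fiber: chickpeas $0.0813, peanut butter $0.2500, pasta $0.2500, brown rice $0.3250.
Take 2 servings of chickpeas: +16.0 g fiber for $1.30 (total $1.30, still need 14.0 g).
Take 3 servings of peanut butter: +6.0 g fiber for $1.50 (total $2.80, still need 8.0 g).
Take 3 servings of pasta: +6.0 g fiber for $1.50 (total $4.30, still need 2.0 g).
Take 1 serving of brown rice: +2.0 g fiber for $0.65 (total $4.95, still need 0.0 g).
Greedy by cheapest-per-g is optimal for a single linear constraint, so the minimum cost is $4.95.

$4.95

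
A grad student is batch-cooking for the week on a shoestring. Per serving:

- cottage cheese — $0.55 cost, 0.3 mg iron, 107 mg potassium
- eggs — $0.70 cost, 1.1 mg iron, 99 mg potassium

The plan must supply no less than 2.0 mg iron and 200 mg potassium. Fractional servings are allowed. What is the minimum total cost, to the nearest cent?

A basic optimal solution has at most two foods positive. Try each food alone and each pair with both targets met exactly.
cottage cheese only: max(2.0/0.3, 200/107) = 6.667 servings → $3.67.
eggs only: max(2.0/1.1, 200/99) = 2.02 servings → $1.41.
cottage cheese + eggs with both tight: 0.25 servings and 1.75 servings → $1.36.
So the least-cost plan costs $1.36.

$1.36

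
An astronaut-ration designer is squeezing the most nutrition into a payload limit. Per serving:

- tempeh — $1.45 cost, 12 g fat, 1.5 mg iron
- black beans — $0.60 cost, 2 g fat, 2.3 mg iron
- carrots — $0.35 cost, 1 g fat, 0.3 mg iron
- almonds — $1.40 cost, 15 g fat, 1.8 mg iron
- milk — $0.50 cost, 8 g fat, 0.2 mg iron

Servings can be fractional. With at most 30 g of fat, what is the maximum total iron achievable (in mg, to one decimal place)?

Iron per g fat: black beans 1.15, carrots 0.3, tempeh 0.125, almonds 0.12, milk 0.025.
With no serving limits, spend the whole fat allowance on black beans: 30 g / 2 g × 2.3 mg = 34.5 mg.

34.5 mg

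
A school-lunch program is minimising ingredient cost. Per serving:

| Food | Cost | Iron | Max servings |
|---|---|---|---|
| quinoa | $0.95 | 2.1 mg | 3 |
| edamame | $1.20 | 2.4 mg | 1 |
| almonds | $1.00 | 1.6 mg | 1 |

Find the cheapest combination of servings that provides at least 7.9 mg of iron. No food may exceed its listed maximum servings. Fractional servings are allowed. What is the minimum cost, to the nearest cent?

$3.65

Cost per mg of iron: quinoa $0.4524, edamame $0.5000, almonds $0.6250.
Take 3 servings of quinoa: +6.3 mg iron for $2.85 (total $2.85, still need 1.6 mg).
Take 0.6667 servings of edamame: +1.6 mg iron for $0.80 (total $3.65, still need 0.0 mg).
Greedy by cheapest-per-mg is optimal for a single linear constraint, so the minimum cost is $3.65.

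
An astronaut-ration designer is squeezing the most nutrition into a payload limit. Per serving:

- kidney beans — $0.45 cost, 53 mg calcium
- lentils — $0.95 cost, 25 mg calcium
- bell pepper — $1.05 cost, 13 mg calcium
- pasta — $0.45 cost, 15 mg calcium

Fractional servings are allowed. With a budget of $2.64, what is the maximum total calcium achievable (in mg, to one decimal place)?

310.9 mg

Calcium per dollar: kidney beans 117.8, pasta 33.33, lentils 26.32, bell pepper 12.38.
With no serving limits, spend the whole cost allowance on kidney beans: $2.64 / $0.45 × 53 mg = 310.9 mg.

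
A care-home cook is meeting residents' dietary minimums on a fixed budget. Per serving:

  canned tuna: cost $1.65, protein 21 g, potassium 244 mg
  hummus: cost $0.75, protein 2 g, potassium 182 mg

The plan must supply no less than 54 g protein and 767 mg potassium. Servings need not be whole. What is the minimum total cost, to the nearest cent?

$4.76

This is a tiny linear program; its minimum lies at a vertex of the feasible set. List the vertices and price them.
canned tuna only: max(54/21, 767/244) = 3.143 servings → $5.19.
hummus only: max(54/2, 767/182) = 27 servings → $20.25.
canned tuna + hummus with both tight: 2.488 servings and 0.8791 servings → $4.76.
Cheapest feasible corner: $4.76.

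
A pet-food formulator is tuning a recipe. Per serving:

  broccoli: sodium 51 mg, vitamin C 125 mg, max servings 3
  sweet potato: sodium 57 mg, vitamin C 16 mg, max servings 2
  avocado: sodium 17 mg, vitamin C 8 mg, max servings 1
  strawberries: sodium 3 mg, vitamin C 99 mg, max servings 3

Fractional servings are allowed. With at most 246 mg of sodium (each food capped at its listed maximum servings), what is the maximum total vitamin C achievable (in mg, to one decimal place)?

698.8 mg

Vitamin C per mg sodium: strawberries 33, broccoli 2.451, avocado 0.4706, sweet potato 0.2807.
Take 3 servings of strawberries: uses 9 mg sodium, +297.0 mg vitamin C (running total 297.0 mg).
Take 3 servings of broccoli: uses 153 mg sodium, +375.0 mg vitamin C (running total 672.0 mg).
Take 1 serving of avocado: uses 17 mg sodium, +8.0 mg vitamin C (running total 680.0 mg).
Take 1.175 servings of sweet potato: uses 67 mg sodium, +18.8 mg vitamin C (running total 698.8 mg).
Filling greedily by vitamin C-per-mg sodium is optimal for one linear limit, giving 698.8 mg.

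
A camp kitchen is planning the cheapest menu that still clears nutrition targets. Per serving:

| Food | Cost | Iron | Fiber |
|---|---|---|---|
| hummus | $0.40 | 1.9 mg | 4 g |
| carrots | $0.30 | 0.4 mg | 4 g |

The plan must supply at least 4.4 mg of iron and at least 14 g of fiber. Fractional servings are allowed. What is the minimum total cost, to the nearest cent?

$1.25

hummus only: max(4.4/1.9, 14/4) = 3.5 servings → $1.40.
carrots only: max(4.4/0.4, 14/4) = 11 servings → $3.30.
hummus + carrots with both tight: 2 servings and 1.5 servings → $1.25.
The minimum over all feasible corners is $1.25.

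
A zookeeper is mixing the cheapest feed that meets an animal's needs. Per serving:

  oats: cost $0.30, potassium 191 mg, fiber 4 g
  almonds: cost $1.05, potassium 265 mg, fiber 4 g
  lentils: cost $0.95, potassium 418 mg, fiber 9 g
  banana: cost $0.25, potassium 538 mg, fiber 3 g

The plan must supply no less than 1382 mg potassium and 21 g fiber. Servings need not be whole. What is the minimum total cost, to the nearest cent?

For a min-cost LP with two ≥-constraints, a basic feasible solution has at most two positive variables.
oats only: max(1382/191, 21/4) = 7.236 servings → $2.17.
almonds only: max(1382/265, 21/4) = 5.25 servings → $5.51.
lentils only: max(1382/418, 21/9) = 3.306 servings → $3.14.
banana only: max(1382/538, 21/3) = 7 servings → $1.75.
oats + almonds with both tight: 0.125 servings and 5.125 servings → $5.42.
oats + lentils: intersection lies outside the first quadrant.
oats + banana with both tight: 4.529 servings and 0.9607 servings → $1.60.
almonds + lentils with both tight: 5.133 servings and 0.05189 servings → $5.44.
almonds + banana: intersection lies outside the first quadrant.
lentils + banana with both tight: 1.993 servings and 1.02 servings → $2.15.
Cheapest feasible corner: $1.60.

$1.60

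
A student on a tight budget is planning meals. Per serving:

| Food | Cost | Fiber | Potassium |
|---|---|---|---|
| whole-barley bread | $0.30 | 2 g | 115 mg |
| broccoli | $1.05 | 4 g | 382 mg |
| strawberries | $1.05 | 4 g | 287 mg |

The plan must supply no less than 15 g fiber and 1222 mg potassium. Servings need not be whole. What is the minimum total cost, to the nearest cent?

whole-barley bread only: max(15/2, 1222/115) = 10.63 servings → $3.19.
broccoli only: max(15/4, 1222/382) = 3.75 servings → $3.94.
strawberries only: max(15/4, 1222/287) = 4.258 servings → $4.47.
whole-barley bread + broccoli with both tight: 2.77 servings and 2.365 servings → $3.31.
whole-barley bread + strawberries with both targets exact would need a negative amount; discard.
broccoli + strawberries with both tight: 1.534 servings and 2.216 servings → $3.94.
So the least-cost plan costs $3.19.

$3.19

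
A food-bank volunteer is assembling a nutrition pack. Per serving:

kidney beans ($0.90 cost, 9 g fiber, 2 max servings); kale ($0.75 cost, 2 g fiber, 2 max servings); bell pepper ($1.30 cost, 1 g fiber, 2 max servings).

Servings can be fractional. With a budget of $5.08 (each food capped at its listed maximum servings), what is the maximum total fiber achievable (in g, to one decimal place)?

23.4 g

Fiber per dollar: kidney beans 10, kale 2.667, bell pepper 0.7692.
Take 2 servings of kidney beans: spends $1.80, +18.0 g fiber (running total 18.0 g).
Take 2 servings of kale: spends $1.50, +4.0 g fiber (running total 22.0 g).
Take 1.369 servings of bell pepper: spends $1.78, +1.4 g fiber (running total 23.4 g).
Filling greedily by fiber-per-dollar is optimal for one linear limit, giving 23.4 g.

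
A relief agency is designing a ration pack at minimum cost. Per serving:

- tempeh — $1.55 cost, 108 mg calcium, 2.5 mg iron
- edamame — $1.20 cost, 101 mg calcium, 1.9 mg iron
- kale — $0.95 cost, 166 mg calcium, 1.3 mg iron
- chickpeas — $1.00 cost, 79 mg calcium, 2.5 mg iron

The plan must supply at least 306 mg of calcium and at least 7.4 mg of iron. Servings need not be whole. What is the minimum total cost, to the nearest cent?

$3.21

Compare the cost at each extreme point of the feasible region.
tempeh only: max(306/108, 7.4/2.5) = 2.96 servings → $4.59.
edamame only: max(306/101, 7.4/1.9) = 3.895 servings → $4.67.
kale only: max(306/166, 7.4/1.3) = 5.692 servings → $5.41.
chickpeas only: max(306/79, 7.4/2.5) = 3.873 servings → $3.87.
tempeh + edamame: the both-tight solution has a negative serving — not a feasible corner.
tempeh + kale: intersection lies outside the first quadrant.
tempeh + chickpeas with both tight: 2.488 servings and 0.4717 servings → $4.33.
edamame + kale with both targets exact would need a negative amount; discard.
edamame + chickpeas with both tight: 1.762 servings and 1.621 servings → $3.74.
kale + chickpeas with both tight: 0.5776 servings and 2.66 servings → $3.21.
So the least-cost plan costs $3.21.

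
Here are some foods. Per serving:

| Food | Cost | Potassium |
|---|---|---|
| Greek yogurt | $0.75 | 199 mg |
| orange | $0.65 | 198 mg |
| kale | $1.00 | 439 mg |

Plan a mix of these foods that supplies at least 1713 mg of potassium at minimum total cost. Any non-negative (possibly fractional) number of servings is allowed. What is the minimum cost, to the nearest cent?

Cost per mg of potassium: kale $0.0023, orange $0.0033, Greek yogurt $0.0038.
With no serving limits, use only kale: 1713 mg / 439 mg = 3.902 servings × $1.00 = $3.90.

$3.90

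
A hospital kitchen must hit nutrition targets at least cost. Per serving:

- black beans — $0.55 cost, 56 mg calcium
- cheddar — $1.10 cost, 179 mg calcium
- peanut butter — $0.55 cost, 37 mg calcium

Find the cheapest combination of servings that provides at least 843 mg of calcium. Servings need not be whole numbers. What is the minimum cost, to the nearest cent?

$5.18

Cost per mg of calcium: cheddar $0.0061, black beans $0.0098, peanut butter $0.0149.
With no serving limits, use only cheddar: 843 mg / 179 mg = 4.709 servings × $1.10 = $5.18.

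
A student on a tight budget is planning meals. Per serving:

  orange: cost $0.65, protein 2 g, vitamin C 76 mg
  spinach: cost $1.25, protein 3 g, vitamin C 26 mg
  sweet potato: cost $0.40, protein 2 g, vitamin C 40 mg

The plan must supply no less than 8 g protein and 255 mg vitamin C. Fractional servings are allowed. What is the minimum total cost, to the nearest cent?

orange only: max(8/2, 255/76) = 4 servings → $2.60.
spinach only: max(8/3, 255/26) = 9.808 servings → $12.26.
sweet potato only: max(8/2, 255/40) = 6.375 servings → $2.55.
orange + spinach with both tight: 3.165 servings and 0.5568 servings → $2.75.
orange + sweet potato with both tight: 2.639 servings and 1.361 servings → $2.26.
spinach + sweet potato with both targets exact would need a negative amount; discard.
So the least-cost plan costs $2.26.

$2.26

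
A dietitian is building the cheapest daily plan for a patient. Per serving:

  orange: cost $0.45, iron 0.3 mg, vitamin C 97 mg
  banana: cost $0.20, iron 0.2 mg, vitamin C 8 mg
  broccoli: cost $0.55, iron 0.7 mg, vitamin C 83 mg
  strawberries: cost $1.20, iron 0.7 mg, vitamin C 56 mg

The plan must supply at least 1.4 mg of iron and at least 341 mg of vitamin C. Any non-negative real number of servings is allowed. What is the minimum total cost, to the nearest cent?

$1.71

This is a tiny linear program; its minimum lies at a vertex of the feasible set. List the vertices and price them.
orange only: max(1.4/0.3, 341/97) = 4.667 servings → $2.10.
banana only: max(1.4/0.2, 341/8) = 42.62 servings → $8.53.
broccoli only: max(1.4/0.7, 341/83) = 4.108 servings → $2.26.
strawberries only: max(1.4/0.7, 341/56) = 6.089 servings → $7.31.
orange + banana with both tight: 3.353 servings and 1.971 servings → $1.90.
orange + broccoli with both tight: 2.849 servings and 0.7791 servings → $1.71.
orange + strawberries with both tight: 3.137 servings and 0.6556 servings → $2.20.
banana + broccoli with both targets exact would need a negative amount; discard.
banana + strawberries: the both-tight solution has a negative serving — not a feasible corner.
broccoli + strawberries: intersection lies outside the first quadrant.
So the least-cost plan costs $1.71.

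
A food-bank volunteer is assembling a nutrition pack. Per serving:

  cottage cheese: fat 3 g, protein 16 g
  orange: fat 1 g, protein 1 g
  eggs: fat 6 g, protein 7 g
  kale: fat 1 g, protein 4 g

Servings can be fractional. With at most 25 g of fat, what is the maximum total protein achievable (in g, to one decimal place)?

133.3 g

Protein per g fat: cottage cheese 5.333, kale 4, eggs 1.167, orange 1.
With no serving limits, spend the whole fat allowance on cottage cheese: 25 g / 3 g × 16 g = 133.3 g.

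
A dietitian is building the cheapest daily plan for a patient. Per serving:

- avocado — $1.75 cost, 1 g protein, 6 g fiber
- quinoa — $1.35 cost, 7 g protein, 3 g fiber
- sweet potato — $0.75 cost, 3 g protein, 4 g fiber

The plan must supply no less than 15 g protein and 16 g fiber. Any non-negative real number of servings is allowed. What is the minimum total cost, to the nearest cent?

avocado only: max(15/1, 16/6) = 15 servings → $26.25.
quinoa only: max(15/7, 16/3) = 5.333 servings → $7.20.
sweet potato only: max(15/3, 16/4) = 5 servings → $3.75.
avocado + quinoa with both tight: 1.718 servings and 1.897 servings → $5.57.
avocado + sweet potato: the both-tight solution has a negative serving — not a feasible corner.
quinoa + sweet potato with both tight: 0.6316 servings and 3.526 servings → $3.50.
So the least-cost plan costs $3.50.

$3.50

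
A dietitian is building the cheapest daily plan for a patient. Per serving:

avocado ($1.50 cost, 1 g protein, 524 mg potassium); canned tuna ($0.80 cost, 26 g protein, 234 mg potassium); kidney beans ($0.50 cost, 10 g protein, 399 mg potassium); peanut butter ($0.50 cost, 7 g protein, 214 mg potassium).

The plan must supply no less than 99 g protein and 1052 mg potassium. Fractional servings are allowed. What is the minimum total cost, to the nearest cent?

avocado only: max(99/1, 1052/524) = 99 servings → $148.50.
canned tuna only: max(99/26, 1052/234) = 4.496 servings → $3.60.
kidney beans only: max(99/10, 1052/399) = 9.9 servings → $4.95.
peanut butter only: max(99/7, 1052/214) = 14.14 servings → $7.07.
avocado + canned tuna with both tight: 0.3126 servings and 3.796 servings → $3.51.
avocado + kidney beans: the both-tight solution has a negative serving — not a feasible corner.
avocado + peanut butter: the both-tight solution has a negative serving — not a feasible corner.
canned tuna + kidney beans with both tight: 3.607 servings and 0.521 servings → $3.15.
canned tuna + peanut butter with both tight: 3.521 servings and 1.066 servings → $3.35.
kidney beans + peanut butter: intersection lies outside the first quadrant.
Cheapest feasible corner: $3.15.

$3.15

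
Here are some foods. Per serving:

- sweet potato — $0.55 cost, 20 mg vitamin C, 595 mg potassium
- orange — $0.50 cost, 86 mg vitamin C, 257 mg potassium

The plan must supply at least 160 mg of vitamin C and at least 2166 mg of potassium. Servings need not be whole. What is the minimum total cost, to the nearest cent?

$2.30

An LP optimum is at a vertex; with two nutrient constraints at most two foods are used. Check each candidate.
sweet potato only: max(160/20, 2166/595) = 8 servings → $4.40.
orange only: max(160/86, 2166/257) = 8.428 servings → $4.21.
sweet potato + orange with both tight: 3.154 servings and 1.127 servings → $2.30.
The minimum over all feasible corners is $2.30.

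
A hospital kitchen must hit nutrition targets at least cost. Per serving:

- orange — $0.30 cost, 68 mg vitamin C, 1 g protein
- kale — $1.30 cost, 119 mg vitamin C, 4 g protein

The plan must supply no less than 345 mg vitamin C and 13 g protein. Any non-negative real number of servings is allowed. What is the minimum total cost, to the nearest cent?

$3.90

orange only: max(345/68, 13/1) = 13 servings → $3.90.
kale only: max(345/119, 13/4) = 3.25 servings → $4.22.
orange + kale: the both-tight solution has a negative serving — not a feasible corner.
Cheapest feasible corner: $3.90.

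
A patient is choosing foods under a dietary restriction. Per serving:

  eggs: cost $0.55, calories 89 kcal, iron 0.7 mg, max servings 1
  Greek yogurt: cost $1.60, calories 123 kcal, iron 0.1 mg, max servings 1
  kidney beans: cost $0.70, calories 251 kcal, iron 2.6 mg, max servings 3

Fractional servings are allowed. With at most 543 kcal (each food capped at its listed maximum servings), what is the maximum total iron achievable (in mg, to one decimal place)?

Iron per kcal: kidney beans 0.01036, eggs 0.007865, Greek yogurt 0.000813.
Take 2.163 servings of kidney beans: uses 543 kcal, +5.6 mg iron (running total 5.6 mg).
Filling greedily by iron-per-kcal is optimal for one linear limit, giving 5.6 mg.

5.6 mg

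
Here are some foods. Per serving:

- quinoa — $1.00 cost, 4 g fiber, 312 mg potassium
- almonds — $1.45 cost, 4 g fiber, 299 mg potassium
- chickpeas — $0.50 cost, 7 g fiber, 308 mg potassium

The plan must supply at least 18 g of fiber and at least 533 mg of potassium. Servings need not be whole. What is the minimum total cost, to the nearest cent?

Minimising a linear cost over {fiber ≥ 18, potassium ≥ 533, servings ≥ 0} — the optimum is at a vertex, using one or two foods.
quinoa only: max(18/4, 533/312) = 4.5 servings → $4.50.
almonds only: max(18/4, 533/299) = 4.5 servings → $6.53.
chickpeas only: max(18/7, 533/308) = 2.571 servings → $1.29.
quinoa + almonds with both targets exact would need a negative amount; discard.
quinoa + chickpeas with both targets exact would need a negative amount; discard.
almonds + chickpeas: the both-tight solution has a negative serving — not a feasible corner.
Cheapest feasible corner: $1.29.

$1.29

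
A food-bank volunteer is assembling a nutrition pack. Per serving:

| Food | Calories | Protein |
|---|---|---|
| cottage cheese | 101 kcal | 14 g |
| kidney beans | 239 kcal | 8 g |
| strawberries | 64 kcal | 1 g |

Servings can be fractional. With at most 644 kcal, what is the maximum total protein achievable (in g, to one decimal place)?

89.3 g

Protein per kcal: cottage cheese 0.1386, kidney beans 0.03347, strawberries 0.01562.
With no serving limits, spend the whole calories allowance on cottage cheese: 644 kcal / 101 kcal × 14 g = 89.3 g.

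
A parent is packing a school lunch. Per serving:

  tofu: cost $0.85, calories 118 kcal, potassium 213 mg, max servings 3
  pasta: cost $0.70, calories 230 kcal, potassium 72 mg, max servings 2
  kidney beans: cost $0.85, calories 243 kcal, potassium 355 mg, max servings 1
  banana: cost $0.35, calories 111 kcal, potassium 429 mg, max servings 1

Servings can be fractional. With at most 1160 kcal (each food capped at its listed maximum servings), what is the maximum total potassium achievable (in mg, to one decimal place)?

1564.5 mg

Potassium per kcal: banana 3.865, tofu 1.805, kidney beans 1.461, pasta 0.313.
Take 1 serving of banana: uses 111 kcal, +429.0 mg potassium (running total 429.0 mg).
Take 3 servings of tofu: uses 354 kcal, +639.0 mg potassium (running total 1068.0 mg).
Take 1 serving of kidney beans: uses 243 kcal, +355.0 mg potassium (running total 1423.0 mg).
Take 1.965 servings of pasta: uses 452 kcal, +141.5 mg potassium (running total 1564.5 mg).
Filling greedily by potassium-per-kcal is optimal for one linear limit, giving 1564.5 mg.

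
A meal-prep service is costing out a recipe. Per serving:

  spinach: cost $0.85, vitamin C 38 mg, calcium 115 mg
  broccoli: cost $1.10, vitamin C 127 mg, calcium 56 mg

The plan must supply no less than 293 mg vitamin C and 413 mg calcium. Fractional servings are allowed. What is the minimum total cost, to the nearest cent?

The cheapest plan sits at a corner of the feasible region — with two constraints it uses at most two foods.
spinach only: max(293/38, 413/115) = 7.711 servings → $6.55.
broccoli only: max(293/127, 413/56) = 7.375 servings → $8.11.
spinach + broccoli with both tight: 2.889 servings and 1.443 servings → $4.04.
The minimum over all feasible corners is $4.04.

$4.04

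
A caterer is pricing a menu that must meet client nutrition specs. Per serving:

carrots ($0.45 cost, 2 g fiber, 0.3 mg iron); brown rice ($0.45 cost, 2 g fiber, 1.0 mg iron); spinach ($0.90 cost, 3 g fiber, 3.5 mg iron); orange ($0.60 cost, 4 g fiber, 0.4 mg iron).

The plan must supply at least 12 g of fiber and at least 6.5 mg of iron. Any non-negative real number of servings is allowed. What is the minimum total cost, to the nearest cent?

At the optimum either one food covers both requirements or two foods hit both targets exactly; no other combination can be cheaper.
carrots only: max(12/2, 6.5/0.3) = 21.67 servings → $9.75.
brown rice only: max(12/2, 6.5/1.0) = 6.5 servings → $2.92.
spinach only: max(12/3, 6.5/3.5) = 4 servings → $3.60.
orange only: max(12/4, 6.5/0.4) = 16.25 servings → $9.75.
carrots + brown rice with both targets exact would need a negative amount; discard.
carrots + spinach with both tight: 3.689 servings and 1.541 servings → $3.05.
carrots + orange: intersection lies outside the first quadrant.
brown rice + spinach with both tight: 5.625 servings and 0.25 servings → $2.76.
brown rice + orange: intersection lies outside the first quadrant.
spinach + orange with both tight: 1.656 servings and 1.758 servings → $2.55.
Cheapest feasible corner: $2.55.

$2.55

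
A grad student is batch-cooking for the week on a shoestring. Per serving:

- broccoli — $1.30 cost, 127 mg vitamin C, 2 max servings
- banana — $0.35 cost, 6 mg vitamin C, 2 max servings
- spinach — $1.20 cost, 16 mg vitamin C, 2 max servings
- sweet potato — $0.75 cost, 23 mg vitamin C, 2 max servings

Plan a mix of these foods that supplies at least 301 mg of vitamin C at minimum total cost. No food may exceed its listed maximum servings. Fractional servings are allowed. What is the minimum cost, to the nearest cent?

$4.16

Cost per mg of vitamin C: broccoli $0.0102, sweet potato $0.0326, banana $0.0583, spinach $0.0750.
Take 2 servings of broccoli: +254.0 mg vitamin C for $2.60 (total $2.60, still need 47.0 mg).
Take 2 servings of sweet potato: +46.0 mg vitamin C for $1.50 (total $4.10, still need 1.0 mg).
Take 0.1667 servings of banana: +1.0 mg vitamin C for $0.06 (total $4.16, still need 0.0 mg).
Filling from the cheapest source first is optimal under one linear minimum: $4.16.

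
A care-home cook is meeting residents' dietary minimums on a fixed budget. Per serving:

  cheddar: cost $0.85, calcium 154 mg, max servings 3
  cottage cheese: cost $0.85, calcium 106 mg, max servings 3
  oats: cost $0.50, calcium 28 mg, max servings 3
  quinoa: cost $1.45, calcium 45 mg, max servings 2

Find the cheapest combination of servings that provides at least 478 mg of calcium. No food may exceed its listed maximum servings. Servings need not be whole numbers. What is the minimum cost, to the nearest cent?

$2.68

Cost per mg of calcium: cheddar $0.0055, cottage cheese $0.0080, oats $0.0179, quinoa $0.0322.
Take 3 servings of cheddar: +462.0 mg calcium for $2.55 (total $2.55, still need 16.0 mg).
Take 0.1509 servings of cottage cheese: +16.0 mg calcium for $0.13 (total $2.68, still need 0.0 mg).
Filling from the cheapest source first is optimal under one linear minimum: $2.68.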